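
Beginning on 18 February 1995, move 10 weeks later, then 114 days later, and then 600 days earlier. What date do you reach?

December 29, 1993

Adding 10 weeks (= 70 days) from February 18, 1995:
February has 28 days, so 28 − 18 = 10 days remain after February 18, 1995; 70 − 10 = 60 left.
March 1995 has 31 days: 60 − 31 = 29 left.
29 days into April 1995 → April 29, 1995.
Counting forward 114 days from April 29, 1995:
April has 30 days, so 30 − 29 = 1 day remains after April 29, 1995; 114 − 1 = 113 left.
May 1995 has 31 days: 113 − 31 = 82 left.
June 1995 has 30 days: 82 − 30 = 52 left.
July 1995 has 31 days: 52 − 31 = 21 left.
21 days into August 1995 → August 21, 1995.
Going back 600 days from August 21, 1995:
Going back 21 days from August 21, 1995 reaches the end of the previous month; 600 − 21 = 579 left.
July 1995 has 31 days: 579 − 31 = 548 left.
June 1995 has 30 days: 548 − 30 = 518 left.
May 1995 has 31 days: 518 − 31 = 487 left.
April 1995 has 30 days: 487 − 30 = 457 left.
March 1995 has 31 days: 457 − 31 = 426 left.
February 1995 has 28 days (1995 is not a leap year): 426 − 28 = 398 left.
January 1995 has 31 days: 398 − 31 = 367 left.
December 1994 has 31 days: 367 − 31 = 336 left.
November 1994 has 30 days: 336 − 30 = 306 left.
October 1994 has 31 days: 306 − 31 = 275 left.
September 1994 has 30 days: 275 − 30 = 245 left.
August 1994 has 31 days: 245 − 31 = 214 left.
July 1994 has 31 days: 214 − 31 = 183 left.
June 1994 has 30 days: 183 − 30 = 153 left.
May 1994 has 31 days: 153 − 31 = 122 left.
April 1994 has 30 days: 122 − 30 = 92 left.
March 1994 has 31 days: 92 − 31 = 61 left.
February 1994 has 28 days (1994 is not a leap year): 61 − 28 = 33 left.
January 1994 has 31 days: 33 − 31 = 2 left.
December 1993 has 31 days; 31 − 2 = 29 → December 29, 1993.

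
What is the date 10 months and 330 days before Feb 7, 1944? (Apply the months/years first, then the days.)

May 12, 1942

Subtracting 10 months and 330 days from February 7, 1944: first the month/year part, then the days.
month 2 − 10 = -8, which is month 4 of year 1943 → April 1943.
Day 7 is valid in April, giving April 7, 1943.
Now subtract 330 days from April 7, 1943.
Going back 7 days from April 7, 1943 reaches the end of the previous month; 330 − 7 = 323 left.
March 1943 has 31 days: 323 − 31 = 292 left.
February 1943 has 28 days (1943 is not a leap year): 292 − 28 = 264 left.
January 1943 has 31 days: 264 − 31 = 233 left.
December 1942 has 31 days: 233 − 31 = 202 left.
November 1942 has 30 days: 202 − 30 = 172 left.
October 1942 has 31 days: 172 − 31 = 141 left.
September 1942 has 30 days: 141 − 30 = 111 left.
August 1942 has 31 days: 111 − 31 = 80 left.
July 1942 has 31 days: 80 − 31 = 49 left.
June 1942 has 30 days: 49 − 30 = 19 left.
May 1942 has 31 days; 31 − 19 = 12 → May 12, 1942.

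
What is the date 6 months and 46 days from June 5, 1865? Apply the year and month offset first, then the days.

January 20, 1866

Counting forward 6 months and 46 days from June 5, 1865: first the month/year part, then the days.
month 6 + 6 = 12 → December 1865.
Day 5 is valid in December, giving December 5, 1865.
Now add 46 days from December 5, 1865.
December has 31 days, so 31 − 5 = 26 days remain after December 5, 1865; 46 − 26 = 20 left.
20 days into January 1866 → January 20, 1866.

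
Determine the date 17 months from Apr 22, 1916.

Counting forward 17 months from April 22, 1916.
month 4 + 17 = 21, which is month 9 of year 1917 → September 1917.
Day 22 is valid in September, giving September 22, 1917.

September 22, 1917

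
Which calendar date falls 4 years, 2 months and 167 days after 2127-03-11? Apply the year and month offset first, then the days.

Advancing 4 years, 2 months and 167 days from March 11, 2127: first the month/year part, then the days.
+4 years → 2131; month 3 + 2 = 5 → May 2131.
Day 11 is valid in May, giving May 11, 2131.
Now add 167 days from May 11, 2131.
May has 31 days, so 31 − 11 = 20 days remain after May 11, 2131; 167 − 20 = 147 left.
June 2131 has 30 days: 147 − 30 = 117 left.
July 2131 has 31 days: 117 − 31 = 86 left.
August 2131 has 31 days: 86 − 31 = 55 left.
September 2131 has 30 days: 55 − 30 = 25 left.
25 days into October 2131 → October 25, 2131.

October 25, 2131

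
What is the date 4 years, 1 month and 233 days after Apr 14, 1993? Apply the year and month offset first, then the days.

Adding 4 years, 1 month and 233 days from April 14, 1993: first the month/year part, then the days.
+4 years → 1997; month 4 + 1 = 5 → May 1997.
Day 14 is valid in May, giving May 14, 1997.
Now add 233 days from May 14, 1997.
May has 31 days, so 31 − 14 = 17 days remain after May 14, 1997; 233 − 17 = 216 left.
June 1997 has 30 days: 216 − 30 = 186 left.
July 1997 has 31 days: 186 − 31 = 155 left.
August 1997 has 31 days: 155 − 31 = 124 left.
September 1997 has 30 days: 124 − 30 = 94 left.
October 1997 has 31 days: 94 − 31 = 63 left.
November 1997 has 30 days: 63 − 30 = 33 left.
December 1997 has 31 days: 33 − 31 = 2 left.
2 days into January 1998 → January 2, 1998.

January 2, 1998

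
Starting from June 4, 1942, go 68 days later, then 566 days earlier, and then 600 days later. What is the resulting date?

September 14, 1942

Adding 68 days from June 4, 1942:
June has 30 days, so 30 − 4 = 26 days remain after June 4, 1942; 68 − 26 = 42 left.
July 1942 has 31 days: 42 − 31 = 11 left.
11 days into August 1942 → August 11, 1942.
Subtracting 566 days from August 11, 1942:
Going back 11 days from August 11, 1942 reaches the end of the previous month; 566 − 11 = 555 left.
July 1942 has 31 days: 555 − 31 = 524 left.
June 1942 has 30 days: 524 − 30 = 494 left.
May 1942 has 31 days: 494 − 31 = 463 left.
April 1942 has 30 days: 463 − 30 = 433 left.
March 1942 has 31 days: 433 − 31 = 402 left.
February 1942 has 28 days (1942 is not a leap year): 402 − 28 = 374 left.
January 1942 has 31 days: 374 − 31 = 343 left.
December 1941 has 31 days: 343 − 31 = 312 left.
November 1941 has 30 days: 312 − 30 = 282 left.
October 1941 has 31 days: 282 − 31 = 251 left.
September 1941 has 30 days: 251 − 30 = 221 left.
August 1941 has 31 days: 221 − 31 = 190 left.
July 1941 has 31 days: 190 − 31 = 159 left.
June 1941 has 30 days: 159 − 30 = 129 left.
May 1941 has 31 days: 129 − 31 = 98 left.
April 1941 has 30 days: 98 − 30 = 68 left.
March 1941 has 31 days: 68 − 31 = 37 left.
February 1941 has 28 days (1941 is not a leap year): 37 − 28 = 9 left.
January 1941 has 31 days; 31 − 9 = 22 → January 22, 1941.
Advancing 600 days from January 22, 1941:
January has 31 days, so 31 − 22 = 9 days remain after January 22, 1941; 600 − 9 = 591 left.
February 1941 has 28 days (1941 is not a leap year): 591 − 28 = 563 left.
March 1941 has 31 days: 563 − 31 = 532 left.
April 1941 has 30 days: 532 − 30 = 502 left.
May 1941 has 31 days: 502 − 31 = 471 left.
June 1941 has 30 days: 471 − 30 = 441 left.
July 1941 has 31 days: 441 − 31 = 410 left.
August 1941 has 31 days: 410 − 31 = 379 left.
September 1941 has 30 days: 379 − 30 = 349 left.
October 1941 has 31 days: 349 − 31 = 318 left.
November 1941 has 30 days: 318 − 30 = 288 left.
December 1941 has 31 days: 288 − 31 = 257 left.
January 1942 has 31 days: 257 − 31 = 226 left.
February 1942 has 28 days (1942 is not a leap year): 226 − 28 = 198 left.
March 1942 has 31 days: 198 − 31 = 167 left.
April 1942 has 30 days: 167 − 30 = 137 left.
May 1942 has 31 days: 137 − 31 = 106 left.
June 1942 has 30 days: 106 − 30 = 76 left.
July 1942 has 31 days: 76 − 31 = 45 left.
August 1942 has 31 days: 45 − 31 = 14 left.
14 days into September 1942 → September 14, 1942.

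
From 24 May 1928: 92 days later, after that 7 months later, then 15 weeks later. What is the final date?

Advancing 92 days from May 24, 1928:
May has 31 days, so 31 − 24 = 7 days remain after May 24, 1928; 92 − 7 = 85 left.
June 1928 has 30 days: 85 − 30 = 55 left.
July 1928 has 31 days: 55 − 31 = 24 left.
24 days into August 1928 → August 24, 1928.
Adding 7 months from August 24, 1928:
month 8 + 7 = 15, which is month 3 of year 1929 → March 1929.
Day 24 is valid in March, giving March 24, 1929.
Counting forward 15 weeks (= 105 days) from March 24, 1929:
March has 31 days, so 31 − 24 = 7 days remain after March 24, 1929; 105 − 7 = 98 left.
April 1929 has 30 days: 98 − 30 = 68 left.
May 1929 has 31 days: 68 − 31 = 37 left.
June 1929 has 30 days: 37 − 30 = 7 left.
7 days into July 1929 → July 7, 1929.

July 7, 1929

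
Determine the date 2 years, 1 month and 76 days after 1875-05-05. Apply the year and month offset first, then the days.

August 20, 1877

Advancing 2 years, 1 month and 76 days from May 5, 1875: first the month/year part, then the days.
+2 years → 1877; month 5 + 1 = 6 → June 1877.
Day 5 is valid in June, giving June 5, 1877.
Now add 76 days from June 5, 1877.
June has 30 days, so 30 − 5 = 25 days remain after June 5, 1877; 76 − 25 = 51 left.
July 1877 has 31 days: 51 − 31 = 20 left.
20 days into August 1877 → August 20, 1877.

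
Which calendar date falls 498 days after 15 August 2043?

December 25, 2044

Advancing 498 days from August 15, 2043.
August has 31 days, so 31 − 15 = 16 days remain after August 15, 2043; 498 − 16 = 482 left.
September 2043 has 30 days: 482 − 30 = 452 left.
October 2043 has 31 days: 452 − 31 = 421 left.
November 2043 has 30 days: 421 − 30 = 391 left.
December 2043 has 31 days: 391 − 31 = 360 left.
January 2044 has 31 days: 360 − 31 = 329 left.
February 2044 has 29 days (2044 is a leap year): 329 − 29 = 300 left.
March 2044 has 31 days: 300 − 31 = 269 left.
April 2044 has 30 days: 269 − 30 = 239 left.
May 2044 has 31 days: 239 − 31 = 208 left.
June 2044 has 30 days: 208 − 30 = 178 left.
July 2044 has 31 days: 178 − 31 = 147 left.
August 2044 has 31 days: 147 − 31 = 116 left.
September 2044 has 30 days: 116 − 30 = 86 left.
October 2044 has 31 days: 86 − 31 = 55 left.
November 2044 has 30 days: 55 − 30 = 25 left.
25 days into December 2044 → December 25, 2044.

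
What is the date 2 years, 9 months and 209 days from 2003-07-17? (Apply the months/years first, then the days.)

November 12, 2006

Counting forward 2 years, 9 months and 209 days from July 17, 2003: first the month/year part, then the days.
+2 years → 2005; month 7 + 9 = 16, which is month 4 of year 2006 → April 2006.
Day 17 is valid in April, giving April 17, 2006.
Now add 209 days from April 17, 2006.
April has 30 days, so 30 − 17 = 13 days remain after April 17, 2006; 209 − 13 = 196 left.
May 2006 has 31 days: 196 − 31 = 165 left.
June 2006 has 30 days: 165 − 30 = 135 left.
July 2006 has 31 days: 135 − 31 = 104 left.
August 2006 has 31 days: 104 − 31 = 73 left.
September 2006 has 30 days: 73 − 30 = 43 left.
October 2006 has 31 days: 43 − 31 = 12 left.
12 days into November 2006 → November 12, 2006.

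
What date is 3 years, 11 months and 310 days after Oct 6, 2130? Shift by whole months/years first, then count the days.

July 13, 2135

Adding 3 years, 11 months and 310 days from October 6, 2130: first the month/year part, then the days.
+3 years → 2133; month 10 + 11 = 21, which is month 9 of year 2134 → September 2134.
Day 6 is valid in September, giving September 6, 2134.
Now add 310 days from September 6, 2134.
September has 30 days, so 30 − 6 = 24 days remain after September 6, 2134; 310 − 24 = 286 left.
October 2134 has 31 days: 286 − 31 = 255 left.
November 2134 has 30 days: 255 − 30 = 225 left.
December 2134 has 31 days: 225 − 31 = 194 left.
January 2135 has 31 days: 194 − 31 = 163 left.
February 2135 has 28 days (2135 is not a leap year): 163 − 28 = 135 left.
March 2135 has 31 days: 135 − 31 = 104 left.
April 2135 has 30 days: 104 − 30 = 74 left.
May 2135 has 31 days: 74 − 31 = 43 left.
June 2135 has 30 days: 43 − 30 = 13 left.
13 days into July 2135 → July 13, 2135.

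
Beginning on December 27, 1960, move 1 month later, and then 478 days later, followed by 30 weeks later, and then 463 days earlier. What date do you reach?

September 9, 1961

Counting forward 1 month from December 27, 1960:
month 12 + 1 = 13, which is month 1 of year 1961 → January 1961.
Day 27 is valid in January, giving January 27, 1961.
Counting forward 478 days from January 27, 1961:
January has 31 days, so 31 − 27 = 4 days remain after January 27, 1961; 478 − 4 = 474 left.
February 1961 has 28 days (1961 is not a leap year): 474 − 28 = 446 left.
March 1961 has 31 days: 446 − 31 = 415 left.
April 1961 has 30 days: 415 − 30 = 385 left.
May 1961 has 31 days: 385 − 31 = 354 left.
June 1961 has 30 days: 354 − 30 = 324 left.
July 1961 has 31 days: 324 − 31 = 293 left.
August 1961 has 31 days: 293 − 31 = 262 left.
September 1961 has 30 days: 262 − 30 = 232 left.
October 1961 has 31 days: 232 − 31 = 201 left.
November 1961 has 30 days: 201 − 30 = 171 left.
December 1961 has 31 days: 171 − 31 = 140 left.
January 1962 has 31 days: 140 − 31 = 109 left.
February 1962 has 28 days (1962 is not a leap year): 109 − 28 = 81 left.
March 1962 has 31 days: 81 − 31 = 50 left.
April 1962 has 30 days: 50 − 30 = 20 left.
20 days into May 1962 → May 20, 1962.
Counting forward 30 weeks (= 210 days) from May 20, 1962:
May has 31 days, so 31 − 20 = 11 days remain after May 20, 1962; 210 − 11 = 199 left.
June 1962 has 30 days: 199 − 30 = 169 left.
July 1962 has 31 days: 169 − 31 = 138 left.
August 1962 has 31 days: 138 − 31 = 107 left.
September 1962 has 30 days: 107 − 30 = 77 left.
October 1962 has 31 days: 77 − 31 = 46 left.
November 1962 has 30 days: 46 − 30 = 16 left.
16 days into December 1962 → December 16, 1962.
Counting back 463 days from December 16, 1962:
Going back 16 days from December 16, 1962 reaches the end of the previous month; 463 − 16 = 447 left.
November 1962 has 30 days: 447 − 30 = 417 left.
October 1962 has 31 days: 417 − 31 = 386 left.
September 1962 has 30 days: 386 − 30 = 356 left.
August 1962 has 31 days: 356 − 31 = 325 left.
July 1962 has 31 days: 325 − 31 = 294 left.
June 1962 has 30 days: 294 − 30 = 264 left.
May 1962 has 31 days: 264 − 31 = 233 left.
April 1962 has 30 days: 233 − 30 = 203 left.
March 1962 has 31 days: 203 − 31 = 172 left.
February 1962 has 28 days (1962 is not a leap year): 172 − 28 = 144 left.
January 1962 has 31 days: 144 − 31 = 113 left.
December 1961 has 31 days: 113 − 31 = 82 left.
November 1961 has 30 days: 82 − 30 = 52 left.
October 1961 has 31 days: 52 − 31 = 21 left.
September 1961 has 30 days; 30 − 21 = 9 → September 9, 1961.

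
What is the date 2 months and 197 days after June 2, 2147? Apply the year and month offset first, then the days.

Advancing 2 months and 197 days from June 2, 2147: first the month/year part, then the days.
month 6 + 2 = 8 → August 2147.
Day 2 is valid in August, giving August 2, 2147.
Now add 197 days from August 2, 2147.
August has 31 days, so 31 − 2 = 29 days remain after August 2, 2147; 197 − 29 = 168 left.
September 2147 has 30 days: 168 − 30 = 138 left.
October 2147 has 31 days: 138 − 31 = 107 left.
November 2147 has 30 days: 107 − 30 = 77 left.
December 2147 has 31 days: 77 − 31 = 46 left.
January 2148 has 31 days: 46 − 31 = 15 left.
15 days into February 2148 → February 15, 2148.

February 15, 2148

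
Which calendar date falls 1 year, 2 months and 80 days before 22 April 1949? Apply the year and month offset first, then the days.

December 4, 1947

Counting back 1 year, 2 months and 80 days from April 22, 1949: first the month/year part, then the days.
-1 year → 1948; month 4 − 2 = 2 → February 1948.
Day 22 is valid in February, giving February 22, 1948.
Now subtract 80 days from February 22, 1948.
Going back 22 days from February 22, 1948 reaches the end of the previous month; 80 − 22 = 58 left.
January 1948 has 31 days: 58 − 31 = 27 left.
December 1947 has 31 days; 31 − 27 = 4 → December 4, 1947.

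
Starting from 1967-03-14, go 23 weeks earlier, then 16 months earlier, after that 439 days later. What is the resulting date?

August 17, 1966

Going back 23 weeks (= 161 days) from March 14, 1967:
Going back 14 days from March 14, 1967 reaches the end of the previous month; 161 − 14 = 147 left.
February 1967 has 28 days (1967 is not a leap year): 147 − 28 = 119 left.
January 1967 has 31 days: 119 − 31 = 88 left.
December 1966 has 31 days: 88 − 31 = 57 left.
November 1966 has 30 days: 57 − 30 = 27 left.
October 1966 has 31 days; 31 − 27 = 4 → October 4, 1966.
Counting back 16 months from October 4, 1966:
month 10 − 16 = -6, which is month 6 of year 1965 → June 1965.
Day 4 is valid in June, giving June 4, 1965.
Advancing 439 days from June 4, 1965:
June has 30 days, so 30 − 4 = 26 days remain after June 4, 1965; 439 − 26 = 413 left.
July 1965 has 31 days: 413 − 31 = 382 left.
August 1965 has 31 days: 382 − 31 = 351 left.
September 1965 has 30 days: 351 − 30 = 321 left.
October 1965 has 31 days: 321 − 31 = 290 left.
November 1965 has 30 days: 290 − 30 = 260 left.
December 1965 has 31 days: 260 − 31 = 229 left.
January 1966 has 31 days: 229 − 31 = 198 left.
February 1966 has 28 days (1966 is not a leap year): 198 − 28 = 170 left.
March 1966 has 31 days: 170 − 31 = 139 left.
April 1966 has 30 days: 139 − 30 = 109 left.
May 1966 has 31 days: 109 − 31 = 78 left.
June 1966 has 30 days: 78 − 30 = 48 left.
July 1966 has 31 days: 48 − 31 = 17 left.
17 days into August 1966 → August 17, 1966.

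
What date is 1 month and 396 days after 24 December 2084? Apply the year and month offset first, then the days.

February 24, 2086

Advancing 1 month and 396 days from December 24, 2084: first the month/year part, then the days.
month 12 + 1 = 13, which is month 1 of year 2085 → January 2085.
Day 24 is valid in January, giving January 24, 2085.
Now add 396 days from January 24, 2085.
January has 31 days, so 31 − 24 = 7 days remain after January 24, 2085; 396 − 7 = 389 left.
February 2085 has 28 days (2085 is not a leap year): 389 − 28 = 361 left.
March 2085 has 31 days: 361 − 31 = 330 left.
April 2085 has 30 days: 330 − 30 = 300 left.
May 2085 has 31 days: 300 − 31 = 269 left.
June 2085 has 30 days: 269 − 30 = 239 left.
July 2085 has 31 days: 239 − 31 = 208 left.
August 2085 has 31 days: 208 − 31 = 177 left.
September 2085 has 30 days: 177 − 30 = 147 left.
October 2085 has 31 days: 147 − 31 = 116 left.
November 2085 has 30 days: 116 − 30 = 86 left.
December 2085 has 31 days: 86 − 31 = 55 left.
January 2086 has 31 days: 55 − 31 = 24 left.
24 days into February 2086 → February 24, 2086.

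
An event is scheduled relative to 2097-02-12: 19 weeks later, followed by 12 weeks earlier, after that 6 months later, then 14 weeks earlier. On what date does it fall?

June 26, 2097

Counting forward 19 weeks (= 133 days) from February 12, 2097:
February has 28 days, so 28 − 12 = 16 days remain after February 12, 2097; 133 − 16 = 117 left.
March 2097 has 31 days: 117 − 31 = 86 left.
April 2097 has 30 days: 86 − 30 = 56 left.
May 2097 has 31 days: 56 − 31 = 25 left.
25 days into June 2097 → June 25, 2097.
Counting back 12 weeks (= 84 days) from June 25, 2097:
Going back 25 days from June 25, 2097 reaches the end of the previous month; 84 − 25 = 59 left.
May 2097 has 31 days: 59 − 31 = 28 left.
April 2097 has 30 days; 30 − 28 = 2 → April 2, 2097.
Adding 6 months from April 2, 2097:
month 4 + 6 = 10 → October 2097.
Day 2 is valid in October, giving October 2, 2097.
Counting back 14 weeks (= 98 days) from October 2, 2097:
Going back 2 days from October 2, 2097 reaches the end of the previous month; 98 − 2 = 96 left.
September 2097 has 30 days: 96 − 30 = 66 left.
August 2097 has 31 days: 66 − 31 = 35 left.
July 2097 has 31 days: 35 − 31 = 4 left.
June 2097 has 30 days; 30 − 4 = 26 → June 26, 2097.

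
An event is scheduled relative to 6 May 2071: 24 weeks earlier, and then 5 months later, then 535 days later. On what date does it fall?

October 5, 2072

Going back 24 weeks (= 168 days) from May 6, 2071:
Going back 6 days from May 6, 2071 reaches the end of the previous month; 168 − 6 = 162 left.
April 2071 has 30 days: 162 − 30 = 132 left.
March 2071 has 31 days: 132 − 31 = 101 left.
February 2071 has 28 days (2071 is not a leap year): 101 − 28 = 73 left.
January 2071 has 31 days: 73 − 31 = 42 left.
December 2070 has 31 days: 42 − 31 = 11 left.
November 2070 has 30 days; 30 − 11 = 19 → November 19, 2070.
Advancing 5 months from November 19, 2070:
month 11 + 5 = 16, which is month 4 of year 2071 → April 2071.
Day 19 is valid in April, giving April 19, 2071.
Advancing 535 days from April 19, 2071:
April has 30 days, so 30 − 19 = 11 days remain after April 19, 2071; 535 − 11 = 524 left.
May 2071 has 31 days: 524 − 31 = 493 left.
June 2071 has 30 days: 493 − 30 = 463 left.
July 2071 has 31 days: 463 − 31 = 432 left.
August 2071 has 31 days: 432 − 31 = 401 left.
September 2071 has 30 days: 401 − 30 = 371 left.
October 2071 has 31 days: 371 − 31 = 340 left.
November 2071 has 30 days: 340 − 30 = 310 left.
December 2071 has 31 days: 310 − 31 = 279 left.
January 2072 has 31 days: 279 − 31 = 248 left.
February 2072 has 29 days (2072 is a leap year): 248 − 29 = 219 left.
March 2072 has 31 days: 219 − 31 = 188 left.
April 2072 has 30 days: 188 − 30 = 158 left.
May 2072 has 31 days: 158 − 31 = 127 left.
June 2072 has 30 days: 127 − 30 = 97 left.
July 2072 has 31 days: 97 − 31 = 66 left.
August 2072 has 31 days: 66 − 31 = 35 left.
September 2072 has 30 days: 35 − 30 = 5 left.
5 days into October 2072 → October 5, 2072.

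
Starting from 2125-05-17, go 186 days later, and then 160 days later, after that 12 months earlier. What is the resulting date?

Advancing 186 days from May 17, 2125:
May has 31 days, so 31 − 17 = 14 days remain after May 17, 2125; 186 − 14 = 172 left.
June 2125 has 30 days: 172 − 30 = 142 left.
July 2125 has 31 days: 142 − 31 = 111 left.
August 2125 has 31 days: 111 − 31 = 80 left.
September 2125 has 30 days: 80 − 30 = 50 left.
October 2125 has 31 days: 50 − 31 = 19 left.
19 days into November 2125 → November 19, 2125.
Advancing 160 days from November 19, 2125:
November has 30 days, so 30 − 19 = 11 days remain after November 19, 2125; 160 − 11 = 149 left.
December 2125 has 31 days: 149 − 31 = 118 left.
January 2126 has 31 days: 118 − 31 = 87 left.
February 2126 has 28 days (2126 is not a leap year): 87 − 28 = 59 left.
March 2126 has 31 days: 59 − 31 = 28 left.
28 days into April 2126 → April 28, 2126.
Counting back 12 months from April 28, 2126:
month 4 − 12 = -8, which is month 4 of year 2125 → April 2125.
Day 28 is valid in April, giving April 28, 2125.

April 28, 2125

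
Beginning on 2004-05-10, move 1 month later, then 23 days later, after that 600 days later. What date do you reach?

Advancing 1 month from May 10, 2004:
month 5 + 1 = 6 → June 2004.
Day 10 is valid in June, giving June 10, 2004.
Counting forward 23 days from June 10, 2004:
June has 30 days, so 30 − 10 = 20 days remain after June 10, 2004; 23 − 20 = 3 left.
3 days into July 2004 → July 3, 2004.
Advancing 600 days from July 3, 2004:
July has 31 days, so 31 − 3 = 28 days remain after July 3, 2004; 600 − 28 = 572 left.
August 2004 has 31 days: 572 − 31 = 541 left.
September 2004 has 30 days: 541 − 30 = 511 left.
October 2004 has 31 days: 511 − 31 = 480 left.
November 2004 has 30 days: 480 − 30 = 450 left.
December 2004 has 31 days: 450 − 31 = 419 left.
January 2005 has 31 days: 419 − 31 = 388 left.
February 2005 has 28 days (2005 is not a leap year): 388 − 28 = 360 left.
March 2005 has 31 days: 360 − 31 = 329 left.
April 2005 has 30 days: 329 − 30 = 299 left.
May 2005 has 31 days: 299 − 31 = 268 left.
June 2005 has 30 days: 268 − 30 = 238 left.
July 2005 has 31 days: 238 − 31 = 207 left.
August 2005 has 31 days: 207 − 31 = 176 left.
September 2005 has 30 days: 176 − 30 = 146 left.
October 2005 has 31 days: 146 − 31 = 115 left.
November 2005 has 30 days: 115 − 30 = 85 left.
December 2005 has 31 days: 85 − 31 = 54 left.
January 2006 has 31 days: 54 − 31 = 23 left.
23 days into February 2006 → February 23, 2006.

February 23, 2006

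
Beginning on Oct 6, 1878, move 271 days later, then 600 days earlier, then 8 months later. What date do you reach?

Advancing 271 days from October 6, 1878:
October has 31 days, so 31 − 6 = 25 days remain after October 6, 1878; 271 − 25 = 246 left.
November 1878 has 30 days: 246 − 30 = 216 left.
December 1878 has 31 days: 216 − 31 = 185 left.
January 1879 has 31 days: 185 − 31 = 154 left.
February 1879 has 28 days (1879 is not a leap year): 154 − 28 = 126 left.
March 1879 has 31 days: 126 − 31 = 95 left.
April 1879 has 30 days: 95 − 30 = 65 left.
May 1879 has 31 days: 65 − 31 = 34 left.
June 1879 has 30 days: 34 − 30 = 4 left.
4 days into July 1879 → July 4, 1879.
Going back 600 days from July 4, 1879:
Going back 4 days from July 4, 1879 reaches the end of the previous month; 600 − 4 = 596 left.
June 1879 has 30 days: 596 − 30 = 566 left.
May 1879 has 31 days: 566 − 31 = 535 left.
April 1879 has 30 days: 535 − 30 = 505 left.
March 1879 has 31 days: 505 − 31 = 474 left.
February 1879 has 28 days (1879 is not a leap year): 474 − 28 = 446 left.
January 1879 has 31 days: 446 − 31 = 415 left.
December 1878 has 31 days: 415 − 31 = 384 left.
November 1878 has 30 days: 384 − 30 = 354 left.
October 1878 has 31 days: 354 − 31 = 323 left.
September 1878 has 30 days: 323 − 30 = 293 left.
August 1878 has 31 days: 293 − 31 = 262 left.
July 1878 has 31 days: 262 − 31 = 231 left.
June 1878 has 30 days: 231 − 30 = 201 left.
May 1878 has 31 days: 201 − 31 = 170 left.
April 1878 has 30 days: 170 − 30 = 140 left.
March 1878 has 31 days: 140 − 31 = 109 left.
February 1878 has 28 days (1878 is not a leap year): 109 − 28 = 81 left.
January 1878 has 31 days: 81 − 31 = 50 left.
December 1877 has 31 days: 50 − 31 = 19 left.
November 1877 has 30 days; 30 − 19 = 11 → November 11, 1877.
Counting forward 8 months from November 11, 1877:
month 11 + 8 = 19, which is month 7 of year 1878 → July 1878.
Day 11 is valid in July, giving July 11, 1878.

July 11, 1878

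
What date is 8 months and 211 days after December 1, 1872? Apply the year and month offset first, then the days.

February 28, 1874

Adding 8 months and 211 days from December 1, 1872: first the month/year part, then the days.
month 12 + 8 = 20, which is month 8 of year 1873 → August 1873.
Day 1 is valid in August, giving August 1, 1873.
Now add 211 days from August 1, 1873.
August has 31 days, so 31 − 1 = 30 days remain after August 1, 1873; 211 − 30 = 181 left.
September 1873 has 30 days: 181 − 30 = 151 left.
October 1873 has 31 days: 151 − 31 = 120 left.
November 1873 has 30 days: 120 − 30 = 90 left.
December 1873 has 31 days: 90 − 31 = 59 left.
January 1874 has 31 days: 59 − 31 = 28 left.
28 days into February 1874 → February 28, 1874.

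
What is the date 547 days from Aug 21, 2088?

Counting forward 547 days from August 21, 2088.
August has 31 days, so 31 − 21 = 10 days remain after August 21, 2088; 547 − 10 = 537 left.
September 2088 has 30 days: 537 − 30 = 507 left.
October 2088 has 31 days: 507 − 31 = 476 left.
November 2088 has 30 days: 476 − 30 = 446 left.
December 2088 has 31 days: 446 − 31 = 415 left.
January 2089 has 31 days: 415 − 31 = 384 left.
February 2089 has 28 days (2089 is not a leap year): 384 − 28 = 356 left.
March 2089 has 31 days: 356 − 31 = 325 left.
April 2089 has 30 days: 325 − 30 = 295 left.
May 2089 has 31 days: 295 − 31 = 264 left.
June 2089 has 30 days: 264 − 30 = 234 left.
July 2089 has 31 days: 234 − 31 = 203 left.
August 2089 has 31 days: 203 − 31 = 172 left.
September 2089 has 30 days: 172 − 30 = 142 left.
October 2089 has 31 days: 142 − 31 = 111 left.
November 2089 has 30 days: 111 − 30 = 81 left.
December 2089 has 31 days: 81 − 31 = 50 left.
January 2090 has 31 days: 50 − 31 = 19 left.
19 days into February 2090 → February 19, 2090.

February 19, 2090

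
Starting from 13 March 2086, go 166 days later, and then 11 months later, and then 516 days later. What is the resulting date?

Advancing 166 days from March 13, 2086:
March has 31 days, so 31 − 13 = 18 days remain after March 13, 2086; 166 − 18 = 148 left.
April 2086 has 30 days: 148 − 30 = 118 left.
May 2086 has 31 days: 118 − 31 = 87 left.
June 2086 has 30 days: 87 − 30 = 57 left.
July 2086 has 31 days: 57 − 31 = 26 left.
26 days into August 2086 → August 26, 2086.
Advancing 11 months from August 26, 2086:
month 8 + 11 = 19, which is month 7 of year 2087 → July 2087.
Day 26 is valid in July, giving July 26, 2087.
Advancing 516 days from July 26, 2087:
July has 31 days, so 31 − 26 = 5 days remain after July 26, 2087; 516 − 5 = 511 left.
August 2087 has 31 days: 511 − 31 = 480 left.
September 2087 has 30 days: 480 − 30 = 450 left.
October 2087 has 31 days: 450 − 31 = 419 left.
November 2087 has 30 days: 419 − 30 = 389 left.
December 2087 has 31 days: 389 − 31 = 358 left.
January 2088 has 31 days: 358 − 31 = 327 left.
February 2088 has 29 days (2088 is a leap year): 327 − 29 = 298 left.
March 2088 has 31 days: 298 − 31 = 267 left.
April 2088 has 30 days: 267 − 30 = 237 left.
May 2088 has 31 days: 237 − 31 = 206 left.
June 2088 has 30 days: 206 − 30 = 176 left.
July 2088 has 31 days: 176 − 31 = 145 left.
August 2088 has 31 days: 145 − 31 = 114 left.
September 2088 has 30 days: 114 − 30 = 84 left.
October 2088 has 31 days: 84 − 31 = 53 left.
November 2088 has 30 days: 53 − 30 = 23 left.
23 days into December 2088 → December 23, 2088.

December 23, 2088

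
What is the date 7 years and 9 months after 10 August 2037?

Adding 7 years and 9 months from August 10, 2037.
+7 years → 2044; month 8 + 9 = 17, which is month 5 of year 2045 → May 2045.
Day 10 is valid in May, giving May 10, 2045.

May 10, 2045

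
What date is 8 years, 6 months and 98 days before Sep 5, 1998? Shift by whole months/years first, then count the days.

November 27, 1989

Subtracting 8 years, 6 months and 98 days from September 5, 1998: first the month/year part, then the days.
-8 years → 1990; month 9 − 6 = 3 → March 1990.
Day 5 is valid in March, giving March 5, 1990.
Now subtract 98 days from March 5, 1990.
Going back 5 days from March 5, 1990 reaches the end of the previous month; 98 − 5 = 93 left.
February 1990 has 28 days (1990 is not a leap year): 93 − 28 = 65 left.
January 1990 has 31 days: 65 − 31 = 34 left.
December 1989 has 31 days: 34 − 31 = 3 left.
November 1989 has 30 days; 30 − 3 = 27 → November 27, 1989.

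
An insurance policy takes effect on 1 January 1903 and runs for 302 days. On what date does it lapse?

October 30, 1903

Advancing 302 days from January 1, 1903.
January has 31 days, so 31 − 1 = 30 days remain after January 1, 1903; 302 − 30 = 272 left.
February 1903 has 28 days (1903 is not a leap year): 272 − 28 = 244 left.
March 1903 has 31 days: 244 − 31 = 213 left.
April 1903 has 30 days: 213 − 30 = 183 left.
May 1903 has 31 days: 183 − 31 = 152 left.
June 1903 has 30 days: 152 − 30 = 122 left.
July 1903 has 31 days: 122 − 31 = 91 left.
August 1903 has 31 days: 91 − 31 = 60 left.
September 1903 has 30 days: 60 − 30 = 30 left.
30 days into October 1903 → October 30, 1903.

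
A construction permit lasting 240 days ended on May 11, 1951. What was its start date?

September 13, 1950

Subtracting 240 days from May 11, 1951.
Going back 11 days from May 11, 1951 reaches the end of the previous month; 240 − 11 = 229 left.
April 1951 has 30 days: 229 − 30 = 199 left.
March 1951 has 31 days: 199 − 31 = 168 left.
February 1951 has 28 days (1951 is not a leap year): 168 − 28 = 140 left.
January 1951 has 31 days: 140 − 31 = 109 left.
December 1950 has 31 days: 109 − 31 = 78 left.
November 1950 has 30 days: 78 − 30 = 48 left.
October 1950 has 31 days: 48 − 31 = 17 left.
September 1950 has 30 days; 30 − 17 = 13 → September 13, 1950.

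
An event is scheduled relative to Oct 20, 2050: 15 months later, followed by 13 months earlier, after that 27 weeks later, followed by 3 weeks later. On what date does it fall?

July 18, 2051

Counting forward 15 months from October 20, 2050:
month 10 + 15 = 25, which is month 1 of year 2052 → January 2052.
Day 20 is valid in January, giving January 20, 2052.
Going back 13 months from January 20, 2052:
month 1 − 13 = -12, which is month 12 of year 2050 → December 2050.
Day 20 is valid in December, giving December 20, 2050.
Adding 27 weeks (= 189 days) from December 20, 2050:
December has 31 days, so 31 − 20 = 11 days remain after December 20, 2050; 189 − 11 = 178 left.
January 2051 has 31 days: 178 − 31 = 147 left.
February 2051 has 28 days (2051 is not a leap year): 147 − 28 = 119 left.
March 2051 has 31 days: 119 − 31 = 88 left.
April 2051 has 30 days: 88 − 30 = 58 left.
May 2051 has 31 days: 58 − 31 = 27 left.
27 days into June 2051 → June 27, 2051.
Adding 3 weeks (= 21 days) from June 27, 2051:
June has 30 days, so 30 − 27 = 3 days remain after June 27, 2051; 21 − 3 = 18 left.
18 days into July 2051 → July 18, 2051.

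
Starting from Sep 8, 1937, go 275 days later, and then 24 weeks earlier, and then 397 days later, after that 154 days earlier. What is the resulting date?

Advancing 275 days from September 8, 1937:
September has 30 days, so 30 − 8 = 22 days remain after September 8, 1937; 275 − 22 = 253 left.
October 1937 has 31 days: 253 − 31 = 222 left.
November 1937 has 30 days: 222 − 30 = 192 left.
December 1937 has 31 days: 192 − 31 = 161 left.
January 1938 has 31 days: 161 − 31 = 130 left.
February 1938 has 28 days (1938 is not a leap year): 130 − 28 = 102 left.
March 1938 has 31 days: 102 − 31 = 71 left.
April 1938 has 30 days: 71 − 30 = 41 left.
May 1938 has 31 days: 41 − 31 = 10 left.
10 days into June 1938 → June 10, 1938.
Subtracting 24 weeks (= 168 days) from June 10, 1938:
Going back 10 days from June 10, 1938 reaches the end of the previous month; 168 − 10 = 158 left.
May 1938 has 31 days: 158 − 31 = 127 left.
April 1938 has 30 days: 127 − 30 = 97 left.
March 1938 has 31 days: 97 − 31 = 66 left.
February 1938 has 28 days (1938 is not a leap year): 66 − 28 = 38 left.
January 1938 has 31 days: 38 − 31 = 7 left.
December 1937 has 31 days; 31 − 7 = 24 → December 24, 1937.
Advancing 397 days from December 24, 1937:
December has 31 days, so 31 − 24 = 7 days remain after December 24, 1937; 397 − 7 = 390 left.
January 1938 has 31 days: 390 − 31 = 359 left.
February 1938 has 28 days (1938 is not a leap year): 359 − 28 = 331 left.
March 1938 has 31 days: 331 − 31 = 300 left.
April 1938 has 30 days: 300 − 30 = 270 left.
May 1938 has 31 days: 270 − 31 = 239 left.
June 1938 has 30 days: 239 − 30 = 209 left.
July 1938 has 31 days: 209 − 31 = 178 left.
August 1938 has 31 days: 178 − 31 = 147 left.
September 1938 has 30 days: 147 − 30 = 117 left.
October 1938 has 31 days: 117 − 31 = 86 left.
November 1938 has 30 days: 86 − 30 = 56 left.
December 1938 has 31 days: 56 − 31 = 25 left.
25 days into January 1939 → January 25, 1939.
Subtracting 154 days from January 25, 1939:
Going back 25 days from January 25, 1939 reaches the end of the previous month; 154 − 25 = 129 left.
December 1938 has 31 days: 129 − 31 = 98 left.
November 1938 has 30 days: 98 − 30 = 68 left.
October 1938 has 31 days: 68 − 31 = 37 left.
September 1938 has 30 days: 37 − 30 = 7 left.
August 1938 has 31 days; 31 − 7 = 24 → August 24, 1938.

August 24, 1938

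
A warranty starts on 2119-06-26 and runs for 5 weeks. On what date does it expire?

Advancing 5 weeks = 35 days from June 26, 2119.
June has 30 days, so 30 − 26 = 4 days remain after June 26, 2119; 35 − 4 = 31 left.
31 days into July 2119 → July 31, 2119.

July 31, 2119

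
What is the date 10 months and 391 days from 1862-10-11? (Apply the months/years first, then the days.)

Counting forward 10 months and 391 days from October 11, 1862: first the month/year part, then the days.
month 10 + 10 = 20, which is month 8 of year 1863 → August 1863.
Day 11 is valid in August, giving August 11, 1863.
Now add 391 days from August 11, 1863.
August has 31 days, so 31 − 11 = 20 days remain after August 11, 1863; 391 − 20 = 371 left.
September 1863 has 30 days: 371 − 30 = 341 left.
October 1863 has 31 days: 341 − 31 = 310 left.
November 1863 has 30 days: 310 − 30 = 280 left.
December 1863 has 31 days: 280 − 31 = 249 left.
January 1864 has 31 days: 249 − 31 = 218 left.
February 1864 has 29 days (1864 is a leap year): 218 − 29 = 189 left.
March 1864 has 31 days: 189 − 31 = 158 left.
April 1864 has 30 days: 158 − 30 = 128 left.
May 1864 has 31 days: 128 − 31 = 97 left.
June 1864 has 30 days: 97 − 30 = 67 left.
July 1864 has 31 days: 67 − 31 = 36 left.
August 1864 has 31 days: 36 − 31 = 5 left.
5 days into September 1864 → September 5, 1864.

September 5, 1864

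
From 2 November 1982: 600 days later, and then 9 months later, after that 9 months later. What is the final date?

December 24, 1985

Advancing 600 days from November 2, 1982:
November has 30 days, so 30 − 2 = 28 days remain after November 2, 1982; 600 − 28 = 572 left.
December 1982 has 31 days: 572 − 31 = 541 left.
January 1983 has 31 days: 541 − 31 = 510 left.
February 1983 has 28 days (1983 is not a leap year): 510 − 28 = 482 left.
March 1983 has 31 days: 482 − 31 = 451 left.
April 1983 has 30 days: 451 − 30 = 421 left.
May 1983 has 31 days: 421 − 31 = 390 left.
June 1983 has 30 days: 390 − 30 = 360 left.
July 1983 has 31 days: 360 − 31 = 329 left.
August 1983 has 31 days: 329 − 31 = 298 left.
September 1983 has 30 days: 298 − 30 = 268 left.
October 1983 has 31 days: 268 − 31 = 237 left.
November 1983 has 30 days: 237 − 30 = 207 left.
December 1983 has 31 days: 207 − 31 = 176 left.
January 1984 has 31 days: 176 − 31 = 145 left.
February 1984 has 29 days (1984 is a leap year): 145 − 29 = 116 left.
March 1984 has 31 days: 116 − 31 = 85 left.
April 1984 has 30 days: 85 − 30 = 55 left.
May 1984 has 31 days: 55 − 31 = 24 left.
24 days into June 1984 → June 24, 1984.
Advancing 9 months from June 24, 1984:
month 6 + 9 = 15, which is month 3 of year 1985 → March 1985.
Day 24 is valid in March, giving March 24, 1985.
Advancing 9 months from March 24, 1985:
month 3 + 9 = 12 → December 1985.
Day 24 is valid in December, giving December 24, 1985.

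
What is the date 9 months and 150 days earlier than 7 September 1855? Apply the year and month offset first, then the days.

July 10, 1854

Going back 9 months and 150 days from September 7, 1855: first the month/year part, then the days.
month 9 − 9 = 0, which is month 12 of year 1854 → December 1854.
Day 7 is valid in December, giving December 7, 1854.
Now subtract 150 days from December 7, 1854.
Going back 7 days from December 7, 1854 reaches the end of the previous month; 150 − 7 = 143 left.
November 1854 has 30 days: 143 − 30 = 113 left.
October 1854 has 31 days: 113 − 31 = 82 left.
September 1854 has 30 days: 82 − 30 = 52 left.
August 1854 has 31 days: 52 − 31 = 21 left.
July 1854 has 31 days; 31 − 21 = 10 → July 10, 1854.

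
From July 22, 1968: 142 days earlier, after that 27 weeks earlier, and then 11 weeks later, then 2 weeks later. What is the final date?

Subtracting 142 days from July 22, 1968:
Going back 22 days from July 22, 1968 reaches the end of the previous month; 142 − 22 = 120 left.
June 1968 has 30 days: 120 − 30 = 90 left.
May 1968 has 31 days: 90 − 31 = 59 left.
April 1968 has 30 days: 59 − 30 = 29 left.
March 1968 has 31 days; 31 − 29 = 2 → March 2, 1968.
Subtracting 27 weeks (= 189 days) from March 2, 1968:
Going back 2 days from March 2, 1968 reaches the end of the previous month; 189 − 2 = 187 left.
February 1968 has 29 days (1968 is a leap year): 187 − 29 = 158 left.
January 1968 has 31 days: 158 − 31 = 127 left.
December 1967 has 31 days: 127 − 31 = 96 left.
November 1967 has 30 days: 96 − 30 = 66 left.
October 1967 has 31 days: 66 − 31 = 35 left.
September 1967 has 30 days: 35 − 30 = 5 left.
August 1967 has 31 days; 31 − 5 = 26 → August 26, 1967.
Advancing 11 weeks (= 77 days) from August 26, 1967:
August has 31 days, so 31 − 26 = 5 days remain after August 26, 1967; 77 − 5 = 72 left.
September 1967 has 30 days: 72 − 30 = 42 left.
October 1967 has 31 days: 42 − 31 = 11 left.
11 days into November 1967 → November 11, 1967.
Adding 2 weeks (= 14 days) from November 11, 1967:
November has 30 days; 11 + 14 = 25, still in November.

November 25, 1967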